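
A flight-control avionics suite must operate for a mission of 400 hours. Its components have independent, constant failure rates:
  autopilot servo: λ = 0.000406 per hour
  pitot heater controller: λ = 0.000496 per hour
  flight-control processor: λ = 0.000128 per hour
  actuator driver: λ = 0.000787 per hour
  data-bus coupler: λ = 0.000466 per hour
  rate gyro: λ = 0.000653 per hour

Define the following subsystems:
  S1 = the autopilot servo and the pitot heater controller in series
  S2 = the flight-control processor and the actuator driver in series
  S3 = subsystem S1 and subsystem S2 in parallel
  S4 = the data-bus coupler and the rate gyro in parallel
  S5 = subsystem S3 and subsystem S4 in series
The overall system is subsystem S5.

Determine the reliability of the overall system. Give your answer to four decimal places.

0.8717

R(autopilot servo) = exp(−0.000406 × 400) = 0.850101
R(pitot heater controller) = exp(−0.000496 × 400) = 0.820042
R(flight-control processor) = exp(−0.000128 × 400) = 0.950089
R(actuator driver) = exp(−0.000787 × 400) = 0.729935
R(data-bus coupler) = exp(−0.000466 × 400) = 0.829942
R(rate gyro) = exp(−0.000653 × 400) = 0.770127
Series (autopilot servo and pitot heater controller): 0.850101 × 0.820042 = 0.697119
Series (flight-control processor and actuator driver): 0.950089 × 0.729935 = 0.693503
Parallel ([0.697119] and [0.693503]): 1 − (1 − 0.697119)(1 − 0.693503) = 0.907168
Parallel (data-bus coupler and rate gyro): 1 − (1 − 0.829942)(1 − 0.770127) = 0.960908
Series ([0.907168] and [0.960908]): 0.907168 × 0.960908 = 0.8717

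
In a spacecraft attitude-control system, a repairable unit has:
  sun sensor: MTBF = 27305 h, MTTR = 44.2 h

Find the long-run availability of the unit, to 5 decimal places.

A(sun sensor) = MTBF/(MTBF+MTTR) = 27305/(27305+44.2) = 0.99838

0.99838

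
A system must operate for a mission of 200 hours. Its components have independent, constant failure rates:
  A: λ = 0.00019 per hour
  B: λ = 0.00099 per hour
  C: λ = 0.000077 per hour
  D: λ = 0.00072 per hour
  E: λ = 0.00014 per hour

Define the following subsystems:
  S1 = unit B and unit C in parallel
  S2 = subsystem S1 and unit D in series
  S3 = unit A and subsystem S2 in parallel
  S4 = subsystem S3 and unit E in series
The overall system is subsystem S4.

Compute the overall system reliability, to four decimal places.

0.9674

R(A) = exp(−0.00019 × 200) = 0.962713
R(B) = exp(−0.00099 × 200) = 0.820370
R(C) = exp(−0.000077 × 200) = 0.984718
R(D) = exp(−0.00072 × 200) = 0.865888
R(E) = exp(−0.00014 × 200) = 0.972388
Parallel (B and C): 1 − (1 − 0.820370)(1 − 0.984718) = 0.997255
Series ([0.997255] and D): 0.997255 × 0.865888 = 0.863511
Parallel (A and [0.863511]): 1 − (1 − 0.962713)(1 − 0.863511) = 0.994911
Series ([0.994911] and E): 0.994911 × 0.972388 = 0.9674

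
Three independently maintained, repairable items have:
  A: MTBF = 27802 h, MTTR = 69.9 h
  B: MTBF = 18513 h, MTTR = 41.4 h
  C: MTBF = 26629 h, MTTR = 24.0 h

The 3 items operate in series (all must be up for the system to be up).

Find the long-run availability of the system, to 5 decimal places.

A(A) = MTBF/(MTBF+MTTR) = 27802/(27802+69.9) = 0.997492
A(B) = MTBF/(MTBF+MTTR) = 18513/(18513+41.4) = 0.997769
A(C) = MTBF/(MTBF+MTTR) = 26629/(26629+24.0) = 0.999100
Series availability: 0.997492 × 0.997769 × 0.999100 = 0.99437

0.99437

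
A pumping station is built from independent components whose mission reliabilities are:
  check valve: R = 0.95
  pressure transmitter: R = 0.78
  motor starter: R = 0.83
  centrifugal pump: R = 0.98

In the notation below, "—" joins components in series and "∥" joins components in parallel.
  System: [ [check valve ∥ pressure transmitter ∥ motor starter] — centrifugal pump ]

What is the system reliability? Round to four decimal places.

0.9782

Parallel (check valve, pressure transmitter, and motor starter): 1 − (1 − 0.950000)(1 − 0.780000)(1 − 0.830000) = 0.998130
Series ([0.998130] and centrifugal pump): 0.998130 × 0.980000 = 0.9782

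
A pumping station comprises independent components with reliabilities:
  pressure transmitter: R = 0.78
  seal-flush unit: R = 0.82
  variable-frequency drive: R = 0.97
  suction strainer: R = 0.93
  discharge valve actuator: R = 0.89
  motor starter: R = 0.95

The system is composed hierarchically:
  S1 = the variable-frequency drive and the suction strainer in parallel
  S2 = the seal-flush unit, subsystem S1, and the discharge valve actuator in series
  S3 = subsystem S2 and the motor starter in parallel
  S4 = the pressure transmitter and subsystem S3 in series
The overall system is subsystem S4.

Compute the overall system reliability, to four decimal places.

Parallel (variable-frequency drive and suction strainer): 1 − (1 − 0.970000)(1 − 0.930000) = 0.997900
Series (seal-flush unit, [0.997900], and discharge valve actuator): 0.820000 × 0.997900 × 0.890000 = 0.728267
Parallel ([0.728267] and motor starter): 1 − (1 − 0.728267)(1 − 0.950000) = 0.986413
Series (pressure transmitter and [0.986413]): 0.780000 × 0.986413 = 0.7694

0.7694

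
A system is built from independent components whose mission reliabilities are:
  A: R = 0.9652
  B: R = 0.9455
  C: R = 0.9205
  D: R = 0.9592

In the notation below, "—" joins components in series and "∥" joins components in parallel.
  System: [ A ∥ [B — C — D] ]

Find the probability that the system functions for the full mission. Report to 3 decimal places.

0.994

Series (B, C, and D): 0.94550 × 0.92050 × 0.95920 = 0.83482
Parallel (A and [0.83482]): 1 − (1 − 0.96520)(1 − 0.83482) = 0.994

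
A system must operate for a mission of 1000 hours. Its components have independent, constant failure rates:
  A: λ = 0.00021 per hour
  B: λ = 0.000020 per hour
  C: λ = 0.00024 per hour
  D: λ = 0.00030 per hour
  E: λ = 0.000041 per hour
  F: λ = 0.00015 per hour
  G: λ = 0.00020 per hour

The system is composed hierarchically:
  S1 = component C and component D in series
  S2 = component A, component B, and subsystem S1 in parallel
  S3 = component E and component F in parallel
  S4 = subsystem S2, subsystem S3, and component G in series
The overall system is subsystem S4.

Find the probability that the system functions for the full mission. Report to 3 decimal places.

R(A) = exp(−0.00021 × 1000) = 0.81058
R(B) = exp(−0.000020 × 1000) = 0.98020
R(C) = exp(−0.00024 × 1000) = 0.78663
R(D) = exp(−0.00030 × 1000) = 0.74082
R(E) = exp(−0.000041 × 1000) = 0.95983
R(F) = exp(−0.00015 × 1000) = 0.86071
R(G) = exp(−0.00020 × 1000) = 0.81873
Series (C and D): 0.78663 × 0.74082 = 0.58275
Parallel (A, B, and [0.58275]): 1 − (1 − 0.81058)(1 − 0.98020)(1 − 0.58275) = 0.99844
Parallel (E and F): 1 − (1 − 0.95983)(1 − 0.86071) = 0.99440
Series ([0.99844], [0.99440], and G): 0.99844 × 0.99440 × 0.81873 = 0.813

0.813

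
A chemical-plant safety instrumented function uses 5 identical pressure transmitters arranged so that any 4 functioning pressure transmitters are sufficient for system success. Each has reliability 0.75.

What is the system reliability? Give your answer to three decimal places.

0.633

R = Σ_{i=4}^{5} C(5,i) p^i (1−p)^{5−i} with p = 0.75
C(5,4)·0.75^4·0.25^1 = 0.39551
C(5,5)·0.75^5·0.25^0 = 0.23730
Sum = 0.633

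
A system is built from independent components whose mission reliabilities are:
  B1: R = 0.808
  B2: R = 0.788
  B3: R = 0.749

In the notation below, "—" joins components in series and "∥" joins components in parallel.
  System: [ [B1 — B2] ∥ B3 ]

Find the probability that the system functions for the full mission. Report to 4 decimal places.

0.9088

Series (B1 and B2): 0.808000 × 0.788000 = 0.636704
Parallel ([0.636704] and B3): 1 − (1 − 0.636704)(1 − 0.749000) = 0.9088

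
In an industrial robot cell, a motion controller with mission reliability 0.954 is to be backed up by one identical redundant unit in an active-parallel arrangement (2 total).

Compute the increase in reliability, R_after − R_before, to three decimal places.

R_before = 0.954
R_after = 1 − (1 − 0.954)^2 = 0.998
ΔR = 0.998 − 0.954 = 0.044

0.044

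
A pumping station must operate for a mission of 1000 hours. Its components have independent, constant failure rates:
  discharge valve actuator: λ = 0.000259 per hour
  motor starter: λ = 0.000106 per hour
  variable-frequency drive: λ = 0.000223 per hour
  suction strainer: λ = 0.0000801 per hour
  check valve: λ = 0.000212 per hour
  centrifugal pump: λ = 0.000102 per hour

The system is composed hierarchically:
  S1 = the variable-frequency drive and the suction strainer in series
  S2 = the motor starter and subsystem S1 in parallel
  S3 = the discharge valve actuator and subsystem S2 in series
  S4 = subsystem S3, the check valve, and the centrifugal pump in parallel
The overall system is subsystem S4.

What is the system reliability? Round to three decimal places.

R(discharge valve actuator) = exp(−0.000259 × 1000) = 0.77182
R(motor starter) = exp(−0.000106 × 1000) = 0.89942
R(variable-frequency drive) = exp(−0.000223 × 1000) = 0.80011
R(suction strainer) = exp(−0.0000801 × 1000) = 0.92302
R(check valve) = exp(−0.000212 × 1000) = 0.80896
R(centrifugal pump) = exp(−0.000102 × 1000) = 0.90303
Series (variable-frequency drive and suction strainer): 0.80011 × 0.92302 = 0.73852
Parallel (motor starter and [0.73852]): 1 − (1 − 0.89942)(1 − 0.73852) = 0.97370
Series (discharge valve actuator and [0.97370]): 0.77182 × 0.97370 = 0.75152
Parallel ([0.75152], check valve, and centrifugal pump): 1 − (1 − 0.75152)(1 − 0.80896)(1 − 0.90303) = 0.995

0.995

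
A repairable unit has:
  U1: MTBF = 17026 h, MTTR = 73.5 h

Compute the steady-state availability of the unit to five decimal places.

A(U1) = MTBF/(MTBF+MTTR) = 17026/(17026+73.5) = 0.99570

0.99570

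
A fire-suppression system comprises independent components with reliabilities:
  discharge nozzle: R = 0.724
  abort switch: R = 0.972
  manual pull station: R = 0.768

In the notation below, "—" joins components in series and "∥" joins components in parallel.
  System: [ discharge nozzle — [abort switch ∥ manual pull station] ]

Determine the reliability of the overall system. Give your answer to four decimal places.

0.7193

Parallel (abort switch and manual pull station): 1 − (1 − 0.972000)(1 − 0.768000) = 0.993504
Series (discharge nozzle and [0.993504]): 0.724000 × 0.993504 = 0.7193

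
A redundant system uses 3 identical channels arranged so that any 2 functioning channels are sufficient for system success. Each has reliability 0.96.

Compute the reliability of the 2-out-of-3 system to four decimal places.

R = Σ_{i=2}^{3} C(3,i) p^i (1−p)^{3−i} with p = 0.96
C(3,2)·0.96^2·0.04^1 = 0.110592
C(3,3)·0.96^3·0.04^0 = 0.884736
Sum = 0.9953

0.9953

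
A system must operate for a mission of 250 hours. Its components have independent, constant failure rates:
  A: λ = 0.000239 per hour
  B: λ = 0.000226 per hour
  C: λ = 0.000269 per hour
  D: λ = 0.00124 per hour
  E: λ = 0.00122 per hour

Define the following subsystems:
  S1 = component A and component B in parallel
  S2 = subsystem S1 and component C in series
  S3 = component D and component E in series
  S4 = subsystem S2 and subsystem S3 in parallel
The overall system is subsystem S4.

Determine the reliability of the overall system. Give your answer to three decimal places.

R(A) = exp(−0.000239 × 250) = 0.94200
R(B) = exp(−0.000226 × 250) = 0.94507
R(C) = exp(−0.000269 × 250) = 0.93496
R(D) = exp(−0.00124 × 250) = 0.73345
R(E) = exp(−0.00122 × 250) = 0.73712
Parallel (A and B): 1 − (1 − 0.94200)(1 − 0.94507) = 0.99681
Series ([0.99681] and C): 0.99681 × 0.93496 = 0.93198
Series (D and E): 0.73345 × 0.73712 = 0.54064
Parallel ([0.93198] and [0.54064]): 1 − (1 − 0.93198)(1 − 0.54064) = 0.969

0.969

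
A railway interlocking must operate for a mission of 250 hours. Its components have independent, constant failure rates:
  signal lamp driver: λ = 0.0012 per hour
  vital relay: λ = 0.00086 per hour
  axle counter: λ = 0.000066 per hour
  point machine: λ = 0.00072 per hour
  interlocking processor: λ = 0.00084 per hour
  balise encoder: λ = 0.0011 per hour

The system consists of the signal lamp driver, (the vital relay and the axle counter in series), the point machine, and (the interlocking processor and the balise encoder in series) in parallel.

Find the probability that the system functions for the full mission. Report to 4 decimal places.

0.9966

R(signal lamp driver) = exp(−0.0012 × 250) = 0.740818
R(vital relay) = exp(−0.00086 × 250) = 0.806541
R(axle counter) = exp(−0.000066 × 250) = 0.983635
R(point machine) = exp(−0.00072 × 250) = 0.835270
R(interlocking processor) = exp(−0.00084 × 250) = 0.810584
R(balise encoder) = exp(−0.0011 × 250) = 0.759572
Series (vital relay and axle counter): 0.806541 × 0.983635 = 0.793342
Series (interlocking processor and balise encoder): 0.810584 × 0.759572 = 0.615697
Parallel (signal lamp driver, [0.793342], point machine, and [0.615697]): 1 − (1 − 0.740818)(1 − 0.793342)(1 − 0.835270)(1 − 0.615697) = 0.9966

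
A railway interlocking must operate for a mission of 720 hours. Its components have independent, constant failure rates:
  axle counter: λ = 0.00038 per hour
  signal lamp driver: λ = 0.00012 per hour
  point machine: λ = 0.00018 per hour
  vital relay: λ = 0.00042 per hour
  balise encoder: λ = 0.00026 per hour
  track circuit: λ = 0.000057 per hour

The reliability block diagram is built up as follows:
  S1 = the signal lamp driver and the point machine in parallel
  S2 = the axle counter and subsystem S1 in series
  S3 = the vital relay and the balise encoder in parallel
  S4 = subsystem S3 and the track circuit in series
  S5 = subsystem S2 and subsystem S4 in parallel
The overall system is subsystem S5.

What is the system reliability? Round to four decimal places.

0.9795

R(axle counter) = exp(−0.00038 × 720) = 0.760636
R(signal lamp driver) = exp(−0.00012 × 720) = 0.917227
R(point machine) = exp(−0.00018 × 720) = 0.878447
R(vital relay) = exp(−0.00042 × 720) = 0.739042
R(balise encoder) = exp(−0.00026 × 720) = 0.829278
R(track circuit) = exp(−0.000057 × 720) = 0.959791
Parallel (signal lamp driver and point machine): 1 − (1 − 0.917227)(1 − 0.878447) = 0.989939
Series (axle counter and [0.989939]): 0.760636 × 0.989939 = 0.752983
Parallel (vital relay and balise encoder): 1 − (1 − 0.739042)(1 − 0.829278) = 0.955449
Series ([0.955449] and track circuit): 0.955449 × 0.959791 = 0.917031
Parallel ([0.752983] and [0.917031]): 1 − (1 − 0.752983)(1 − 0.917031) = 0.9795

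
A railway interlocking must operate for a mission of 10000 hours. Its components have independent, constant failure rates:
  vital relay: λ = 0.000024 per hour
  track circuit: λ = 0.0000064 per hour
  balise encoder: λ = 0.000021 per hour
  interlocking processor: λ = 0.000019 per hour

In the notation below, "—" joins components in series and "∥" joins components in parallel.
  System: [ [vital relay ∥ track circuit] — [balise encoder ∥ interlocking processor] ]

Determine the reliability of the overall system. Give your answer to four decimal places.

R(vital relay) = exp(−0.000024 × 10000) = 0.786628
R(track circuit) = exp(−0.0000064 × 10000) = 0.938005
R(balise encoder) = exp(−0.000021 × 10000) = 0.810584
R(interlocking processor) = exp(−0.000019 × 10000) = 0.826959
Parallel (vital relay and track circuit): 1 − (1 − 0.786628)(1 − 0.938005) = 0.986772
Parallel (balise encoder and interlocking processor): 1 − (1 − 0.810584)(1 − 0.826959) = 0.967223
Series ([0.986772] and [0.967223]): 0.986772 × 0.967223 = 0.9544

0.9544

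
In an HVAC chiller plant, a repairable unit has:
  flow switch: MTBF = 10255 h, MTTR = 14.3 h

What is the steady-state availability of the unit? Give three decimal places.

0.999

A(flow switch) = MTBF/(MTBF+MTTR) = 10255/(10255+14.3) = 0.999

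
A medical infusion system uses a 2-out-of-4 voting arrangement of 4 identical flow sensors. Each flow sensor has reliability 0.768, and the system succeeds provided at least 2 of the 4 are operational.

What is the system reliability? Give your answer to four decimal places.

R = Σ_{i=2}^{4} C(4,i) p^i (1−p)^{4−i} with p = 0.768
C(4,2)·0.768^2·0.232^2 = 0.190480
C(4,3)·0.768^3·0.232^1 = 0.420370
C(4,4)·0.768^4·0.232^0 = 0.347892
Sum = 0.9587

0.9587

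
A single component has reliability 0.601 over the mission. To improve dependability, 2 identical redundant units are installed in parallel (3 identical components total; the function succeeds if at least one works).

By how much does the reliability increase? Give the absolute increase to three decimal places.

R_before = 0.601
R_after = 1 − (1 − 0.601)^3 = 0.936
ΔR = 0.936 − 0.601 = 0.335

0.335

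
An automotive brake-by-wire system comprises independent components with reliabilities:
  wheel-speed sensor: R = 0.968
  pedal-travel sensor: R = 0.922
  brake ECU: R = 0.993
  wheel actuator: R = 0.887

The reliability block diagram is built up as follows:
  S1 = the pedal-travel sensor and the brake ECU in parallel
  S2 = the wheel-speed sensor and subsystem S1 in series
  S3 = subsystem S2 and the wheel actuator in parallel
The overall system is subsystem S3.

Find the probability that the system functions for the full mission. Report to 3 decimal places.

0.996

Parallel (pedal-travel sensor and brake ECU): 1 − (1 − 0.92200)(1 − 0.99300) = 0.99945
Series (wheel-speed sensor and [0.99945]): 0.96800 × 0.99945 = 0.96747
Parallel ([0.96747] and wheel actuator): 1 − (1 − 0.96747)(1 − 0.88700) = 0.996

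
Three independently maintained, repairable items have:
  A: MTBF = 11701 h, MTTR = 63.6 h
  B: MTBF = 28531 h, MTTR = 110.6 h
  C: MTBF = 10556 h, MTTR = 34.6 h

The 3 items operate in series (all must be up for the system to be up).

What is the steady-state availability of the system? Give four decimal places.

0.9875

A(A) = MTBF/(MTBF+MTTR) = 11701/(11701+63.6) = 0.994594
A(B) = MTBF/(MTBF+MTTR) = 28531/(28531+110.6) = 0.996138
A(C) = MTBF/(MTBF+MTTR) = 10556/(10556+34.6) = 0.996733
Series availability: 0.994594 × 0.996138 × 0.996733 = 0.9875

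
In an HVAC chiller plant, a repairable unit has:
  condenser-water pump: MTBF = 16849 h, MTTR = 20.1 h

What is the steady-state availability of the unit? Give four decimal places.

0.9988

A(condenser-water pump) = MTBF/(MTBF+MTTR) = 16849/(16849+20.1) = 0.9988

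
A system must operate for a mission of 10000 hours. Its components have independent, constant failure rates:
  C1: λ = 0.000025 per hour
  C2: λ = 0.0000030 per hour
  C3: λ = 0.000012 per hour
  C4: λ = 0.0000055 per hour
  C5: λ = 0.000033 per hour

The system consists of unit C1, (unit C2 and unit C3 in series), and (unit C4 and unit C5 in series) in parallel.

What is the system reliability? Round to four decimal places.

R(C1) = exp(−0.000025 × 10000) = 0.778801
R(C2) = exp(−0.0000030 × 10000) = 0.970446
R(C3) = exp(−0.000012 × 10000) = 0.886920
R(C4) = exp(−0.0000055 × 10000) = 0.946485
R(C5) = exp(−0.000033 × 10000) = 0.718924
Series (C2 and C3): 0.970446 × 0.886920 = 0.860708
Series (C4 and C5): 0.946485 × 0.718924 = 0.680451
Parallel (C1, [0.860708], and [0.680451]): 1 − (1 − 0.778801)(1 − 0.860708)(1 − 0.680451) = 0.9902

0.9902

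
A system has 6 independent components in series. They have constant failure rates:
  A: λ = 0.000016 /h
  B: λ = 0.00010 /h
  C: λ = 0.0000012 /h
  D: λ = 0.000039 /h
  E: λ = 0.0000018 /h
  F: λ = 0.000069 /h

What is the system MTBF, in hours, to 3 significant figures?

4410

Series of exponential components: λ_sys = Σ λ_i
λ_sys = 0.000016 + 0.00010 + 0.0000012 + 0.000039 + 0.0000018 + 0.000069 = 2.2700e-04 /h
MTBF = 1 / λ_sys = 4410 h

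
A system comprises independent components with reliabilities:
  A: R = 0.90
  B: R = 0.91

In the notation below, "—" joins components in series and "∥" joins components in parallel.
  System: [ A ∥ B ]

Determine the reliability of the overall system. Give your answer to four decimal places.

0.9910

Parallel (A and B): 1 − (1 − 0.900000)(1 − 0.910000) = 0.9910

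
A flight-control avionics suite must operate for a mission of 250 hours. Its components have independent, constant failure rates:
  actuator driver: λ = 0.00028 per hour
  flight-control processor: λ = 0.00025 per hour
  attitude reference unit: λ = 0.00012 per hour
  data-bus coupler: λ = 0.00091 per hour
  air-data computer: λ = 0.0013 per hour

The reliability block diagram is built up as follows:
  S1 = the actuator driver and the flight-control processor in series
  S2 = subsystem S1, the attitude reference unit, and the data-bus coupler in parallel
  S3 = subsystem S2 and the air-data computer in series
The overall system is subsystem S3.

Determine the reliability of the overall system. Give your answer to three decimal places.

R(actuator driver) = exp(−0.00028 × 250) = 0.93239
R(flight-control processor) = exp(−0.00025 × 250) = 0.93941
R(attitude reference unit) = exp(−0.00012 × 250) = 0.97045
R(data-bus coupler) = exp(−0.00091 × 250) = 0.79652
R(air-data computer) = exp(−0.0013 × 250) = 0.72253
Series (actuator driver and flight-control processor): 0.93239 × 0.93941 = 0.87590
Parallel ([0.87590], attitude reference unit, and data-bus coupler): 1 − (1 − 0.87590)(1 − 0.97045)(1 − 0.79652) = 0.99925
Series ([0.99925] and air-data computer): 0.99925 × 0.72253 = 0.722

0.722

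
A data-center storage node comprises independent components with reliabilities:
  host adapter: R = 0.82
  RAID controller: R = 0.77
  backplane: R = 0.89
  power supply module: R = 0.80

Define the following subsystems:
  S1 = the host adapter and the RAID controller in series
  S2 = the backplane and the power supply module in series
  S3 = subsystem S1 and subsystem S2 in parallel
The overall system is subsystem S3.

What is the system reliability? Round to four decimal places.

Series (host adapter and RAID controller): 0.820000 × 0.770000 = 0.631400
Series (backplane and power supply module): 0.890000 × 0.800000 = 0.712000
Parallel ([0.631400] and [0.712000]): 1 − (1 − 0.631400)(1 − 0.712000) = 0.8938

0.8938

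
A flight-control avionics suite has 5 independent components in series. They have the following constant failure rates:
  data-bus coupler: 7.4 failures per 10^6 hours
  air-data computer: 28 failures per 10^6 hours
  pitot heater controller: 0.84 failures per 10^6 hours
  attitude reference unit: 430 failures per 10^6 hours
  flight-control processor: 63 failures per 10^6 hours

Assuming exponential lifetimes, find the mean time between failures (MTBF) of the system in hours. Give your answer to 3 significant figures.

Series of exponential components: λ_sys = Σ λ_i
λ_sys = 0.0000074 + 0.000028 + 0.00000084 + 0.00043 + 0.000063 = 5.2924e-04 /h
MTBF = 1 / λ_sys = 1890 h

1890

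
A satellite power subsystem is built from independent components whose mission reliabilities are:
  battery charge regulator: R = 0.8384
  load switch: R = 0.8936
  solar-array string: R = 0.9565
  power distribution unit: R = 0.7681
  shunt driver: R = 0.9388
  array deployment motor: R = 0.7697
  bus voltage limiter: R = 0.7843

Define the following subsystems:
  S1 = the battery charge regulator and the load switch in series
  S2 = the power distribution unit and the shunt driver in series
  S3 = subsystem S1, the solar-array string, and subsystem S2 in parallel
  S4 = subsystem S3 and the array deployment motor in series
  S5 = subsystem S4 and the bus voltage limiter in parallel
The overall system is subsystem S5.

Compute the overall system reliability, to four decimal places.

Series (battery charge regulator and load switch): 0.838400 × 0.893600 = 0.749194
Series (power distribution unit and shunt driver): 0.768100 × 0.938800 = 0.721092
Parallel ([0.749194], solar-array string, and [0.721092]): 1 − (1 − 0.749194)(1 − 0.956500)(1 − 0.721092) = 0.996957
Series ([0.996957] and array deployment motor): 0.996957 × 0.769700 = 0.767358
Parallel ([0.767358] and bus voltage limiter): 1 − (1 − 0.767358)(1 − 0.784300) = 0.9498

0.9498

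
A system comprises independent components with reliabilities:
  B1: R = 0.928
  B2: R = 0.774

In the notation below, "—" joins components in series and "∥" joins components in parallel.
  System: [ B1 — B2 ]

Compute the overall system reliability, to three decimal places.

Series (B1 and B2): 0.92800 × 0.77400 = 0.718

0.718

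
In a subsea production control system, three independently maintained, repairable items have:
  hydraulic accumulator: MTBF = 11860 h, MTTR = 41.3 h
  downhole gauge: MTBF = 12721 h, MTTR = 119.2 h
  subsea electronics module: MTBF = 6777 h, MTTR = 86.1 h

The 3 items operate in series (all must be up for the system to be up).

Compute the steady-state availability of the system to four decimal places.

A(hydraulic accumulator) = MTBF/(MTBF+MTTR) = 11860/(11860+41.3) = 0.996530
A(downhole gauge) = MTBF/(MTBF+MTTR) = 12721/(12721+119.2) = 0.990717
A(subsea electronics module) = MTBF/(MTBF+MTTR) = 6777/(6777+86.1) = 0.987455
Series availability: 0.996530 × 0.990717 × 0.987455 = 0.9749

0.9749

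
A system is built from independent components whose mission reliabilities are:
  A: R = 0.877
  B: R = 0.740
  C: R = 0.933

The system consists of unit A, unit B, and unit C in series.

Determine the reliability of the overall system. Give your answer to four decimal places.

0.6055

Series (A, B, and C): 0.877000 × 0.740000 × 0.933000 = 0.6055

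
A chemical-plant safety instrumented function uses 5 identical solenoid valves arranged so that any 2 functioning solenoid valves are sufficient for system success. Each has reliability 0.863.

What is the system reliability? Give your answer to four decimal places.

R = Σ_{i=2}^{5} C(5,i) p^i (1−p)^{5−i} with p = 0.863
C(5,2)·0.863^2·0.137^3 = 0.019151
C(5,3)·0.863^3·0.137^2 = 0.120635
C(5,4)·0.863^4·0.137^1 = 0.379956
C(5,5)·0.863^5·0.137^0 = 0.478690
Sum = 0.9984

0.9984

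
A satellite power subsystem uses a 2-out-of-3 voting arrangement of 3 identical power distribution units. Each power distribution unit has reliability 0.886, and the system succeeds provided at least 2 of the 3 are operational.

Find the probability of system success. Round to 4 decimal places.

0.9640

R = Σ_{i=2}^{3} C(3,i) p^i (1−p)^{3−i} with p = 0.886
C(3,2)·0.886^2·0.114^1 = 0.268469
C(3,3)·0.886^3·0.114^0 = 0.695506
Sum = 0.9640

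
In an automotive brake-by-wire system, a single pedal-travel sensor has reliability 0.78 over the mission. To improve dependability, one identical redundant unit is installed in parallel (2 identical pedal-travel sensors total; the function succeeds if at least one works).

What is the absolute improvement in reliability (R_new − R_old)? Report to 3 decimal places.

0.172

R_before = 0.78
R_after = 1 − (1 − 0.78)^2 = 0.952
ΔR = 0.952 − 0.78 = 0.172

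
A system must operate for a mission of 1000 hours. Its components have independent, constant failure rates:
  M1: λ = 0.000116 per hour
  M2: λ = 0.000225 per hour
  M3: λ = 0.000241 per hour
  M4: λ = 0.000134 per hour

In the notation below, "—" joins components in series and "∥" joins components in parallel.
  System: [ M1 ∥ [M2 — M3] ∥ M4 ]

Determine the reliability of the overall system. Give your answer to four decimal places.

R(M1) = exp(−0.000116 × 1000) = 0.890475
R(M2) = exp(−0.000225 × 1000) = 0.798516
R(M3) = exp(−0.000241 × 1000) = 0.785842
R(M4) = exp(−0.000134 × 1000) = 0.874590
Series (M2 and M3): 0.798516 × 0.785842 = 0.627507
Parallel (M1, [0.627507], and M4): 1 − (1 − 0.890475)(1 − 0.627507)(1 − 0.874590) = 0.9949

0.9949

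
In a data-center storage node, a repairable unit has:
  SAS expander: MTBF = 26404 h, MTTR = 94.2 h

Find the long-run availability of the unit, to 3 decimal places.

A(SAS expander) = MTBF/(MTBF+MTTR) = 26404/(26404+94.2) = 0.996

0.996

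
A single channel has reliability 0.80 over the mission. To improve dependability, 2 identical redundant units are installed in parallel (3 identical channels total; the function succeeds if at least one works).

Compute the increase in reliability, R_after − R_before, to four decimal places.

R_before = 0.80
R_after = 1 − (1 − 0.80)^3 = 0.9920
ΔR = 0.9920 − 0.80 = 0.1920

0.1920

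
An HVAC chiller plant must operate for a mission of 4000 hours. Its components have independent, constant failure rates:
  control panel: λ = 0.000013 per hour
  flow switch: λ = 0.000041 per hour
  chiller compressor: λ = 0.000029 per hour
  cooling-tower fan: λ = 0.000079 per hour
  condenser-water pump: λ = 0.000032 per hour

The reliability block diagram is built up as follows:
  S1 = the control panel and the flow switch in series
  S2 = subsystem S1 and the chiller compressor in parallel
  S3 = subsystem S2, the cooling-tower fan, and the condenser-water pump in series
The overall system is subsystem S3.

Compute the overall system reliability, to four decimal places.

0.6278

R(control panel) = exp(−0.000013 × 4000) = 0.949329
R(flow switch) = exp(−0.000041 × 4000) = 0.848742
R(chiller compressor) = exp(−0.000029 × 4000) = 0.890475
R(cooling-tower fan) = exp(−0.000079 × 4000) = 0.729059
R(condenser-water pump) = exp(−0.000032 × 4000) = 0.879853
Series (control panel and flow switch): 0.949329 × 0.848742 = 0.805735
Parallel ([0.805735] and chiller compressor): 1 − (1 − 0.805735)(1 − 0.890475) = 0.978723
Series ([0.978723], cooling-tower fan, and condenser-water pump): 0.978723 × 0.729059 × 0.879853 = 0.6278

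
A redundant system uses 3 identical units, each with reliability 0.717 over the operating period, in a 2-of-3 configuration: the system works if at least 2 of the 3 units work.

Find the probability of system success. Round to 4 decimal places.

0.8051

R = Σ_{i=2}^{3} C(3,i) p^i (1−p)^{3−i} with p = 0.717
C(3,2)·0.717^2·0.283^1 = 0.436462
C(3,3)·0.717^3·0.283^0 = 0.368602
Sum = 0.8051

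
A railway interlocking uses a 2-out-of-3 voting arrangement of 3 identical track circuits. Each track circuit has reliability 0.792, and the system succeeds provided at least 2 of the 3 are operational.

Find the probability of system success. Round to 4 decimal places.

0.8882

R = Σ_{i=2}^{3} C(3,i) p^i (1−p)^{3−i} with p = 0.792
C(3,2)·0.792^2·0.208^1 = 0.391413
C(3,3)·0.792^3·0.208^0 = 0.496793
Sum = 0.8882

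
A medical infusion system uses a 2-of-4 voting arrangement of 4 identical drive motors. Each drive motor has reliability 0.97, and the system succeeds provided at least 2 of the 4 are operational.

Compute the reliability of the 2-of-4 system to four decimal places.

0.9999

R = Σ_{i=2}^{4} C(4,i) p^i (1−p)^{4−i} with p = 0.97
C(4,2)·0.97^2·0.03^2 = 0.005081
C(4,3)·0.97^3·0.03^1 = 0.109521
C(4,4)·0.97^4·0.03^0 = 0.885293
Sum = 0.9999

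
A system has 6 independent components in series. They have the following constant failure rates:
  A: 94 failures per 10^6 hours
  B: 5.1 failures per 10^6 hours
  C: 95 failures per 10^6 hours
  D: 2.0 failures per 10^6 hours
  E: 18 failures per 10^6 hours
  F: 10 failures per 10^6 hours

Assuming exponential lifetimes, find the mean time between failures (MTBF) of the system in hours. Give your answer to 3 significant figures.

4460

Series of exponential components: λ_sys = Σ λ_i
λ_sys = 0.000094 + 0.0000051 + 0.000095 + 0.0000020 + 0.000018 + 0.000010 = 2.2410e-04 /h
MTBF = 1 / λ_sys = 4460 h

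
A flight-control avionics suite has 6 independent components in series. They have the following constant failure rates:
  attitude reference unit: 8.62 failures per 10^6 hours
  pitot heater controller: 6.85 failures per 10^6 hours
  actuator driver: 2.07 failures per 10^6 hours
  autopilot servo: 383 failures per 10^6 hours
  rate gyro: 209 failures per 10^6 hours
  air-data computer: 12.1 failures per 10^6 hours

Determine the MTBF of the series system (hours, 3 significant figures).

Series of exponential components: λ_sys = Σ λ_i
λ_sys = 0.00000862 + 0.00000685 + 0.00000207 + 0.000383 + 0.000209 + 0.0000121 = 6.2164e-04 /h
MTBF = 1 / λ_sys = 1610 h

1610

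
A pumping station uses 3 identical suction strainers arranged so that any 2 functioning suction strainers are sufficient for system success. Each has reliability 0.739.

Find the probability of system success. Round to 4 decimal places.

R = Σ_{i=2}^{3} C(3,i) p^i (1−p)^{3−i} with p = 0.739
C(3,2)·0.739^2·0.261^1 = 0.427613
C(3,3)·0.739^3·0.261^0 = 0.403583
Sum = 0.8312

0.8312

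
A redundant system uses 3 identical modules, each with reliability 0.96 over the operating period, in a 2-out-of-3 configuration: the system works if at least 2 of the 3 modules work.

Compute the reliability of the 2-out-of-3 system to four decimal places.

0.9953

R = Σ_{i=2}^{3} C(3,i) p^i (1−p)^{3−i} with p = 0.96
C(3,2)·0.96^2·0.04^1 = 0.110592
C(3,3)·0.96^3·0.04^0 = 0.884736
Sum = 0.9953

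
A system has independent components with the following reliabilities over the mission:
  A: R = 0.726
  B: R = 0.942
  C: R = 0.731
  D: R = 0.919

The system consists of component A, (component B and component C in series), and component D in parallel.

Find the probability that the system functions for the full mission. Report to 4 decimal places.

0.9931

Series (B and C): 0.942000 × 0.731000 = 0.688602
Parallel (A, [0.688602], and D): 1 − (1 − 0.726000)(1 − 0.688602)(1 − 0.919000) = 0.9931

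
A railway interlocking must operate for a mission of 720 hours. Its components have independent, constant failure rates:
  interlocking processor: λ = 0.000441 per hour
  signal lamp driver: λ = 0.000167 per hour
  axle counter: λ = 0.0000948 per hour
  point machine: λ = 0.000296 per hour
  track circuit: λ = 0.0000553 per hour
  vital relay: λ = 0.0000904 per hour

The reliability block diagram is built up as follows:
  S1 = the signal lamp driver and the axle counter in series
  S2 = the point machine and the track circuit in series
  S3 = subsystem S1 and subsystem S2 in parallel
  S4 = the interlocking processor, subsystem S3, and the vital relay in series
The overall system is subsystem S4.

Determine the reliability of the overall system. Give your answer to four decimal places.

0.6559

R(interlocking processor) = exp(−0.000441 × 720) = 0.727952
R(signal lamp driver) = exp(−0.000167 × 720) = 0.886708
R(axle counter) = exp(−0.0000948 × 720) = 0.934021
R(point machine) = exp(−0.000296 × 720) = 0.808059
R(track circuit) = exp(−0.0000553 × 720) = 0.960966
R(vital relay) = exp(−0.0000904 × 720) = 0.936985
Series (signal lamp driver and axle counter): 0.886708 × 0.934021 = 0.828204
Series (point machine and track circuit): 0.808059 × 0.960966 = 0.776517
Parallel ([0.828204] and [0.776517]): 1 − (1 − 0.828204)(1 − 0.776517) = 0.961607
Series (interlocking processor, [0.961607], and vital relay): 0.727952 × 0.961607 × 0.936985 = 0.6559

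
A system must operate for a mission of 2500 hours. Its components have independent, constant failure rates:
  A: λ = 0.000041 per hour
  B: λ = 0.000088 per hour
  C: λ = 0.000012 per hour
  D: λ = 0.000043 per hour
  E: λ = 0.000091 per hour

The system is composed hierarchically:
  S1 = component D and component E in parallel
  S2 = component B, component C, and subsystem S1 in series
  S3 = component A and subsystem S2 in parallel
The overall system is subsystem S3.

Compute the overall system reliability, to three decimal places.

R(A) = exp(−0.000041 × 2500) = 0.90258
R(B) = exp(−0.000088 × 2500) = 0.80252
R(C) = exp(−0.000012 × 2500) = 0.97045
R(D) = exp(−0.000043 × 2500) = 0.89808
R(E) = exp(−0.000091 × 2500) = 0.79652
Parallel (D and E): 1 − (1 − 0.89808)(1 − 0.79652) = 0.97926
Series (B, C, and [0.97926]): 0.80252 × 0.97045 × 0.97926 = 0.76265
Parallel (A and [0.76265]): 1 − (1 − 0.90258)(1 − 0.76265) = 0.977

0.977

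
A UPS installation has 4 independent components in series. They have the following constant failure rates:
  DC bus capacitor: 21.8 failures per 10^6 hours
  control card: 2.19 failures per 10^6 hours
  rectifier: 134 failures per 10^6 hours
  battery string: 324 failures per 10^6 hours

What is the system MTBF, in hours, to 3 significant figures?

Series of exponential components: λ_sys = Σ λ_i
λ_sys = 0.0000218 + 0.00000219 + 0.000134 + 0.000324 = 4.8199e-04 /h
MTBF = 1 / λ_sys = 2070 h

2070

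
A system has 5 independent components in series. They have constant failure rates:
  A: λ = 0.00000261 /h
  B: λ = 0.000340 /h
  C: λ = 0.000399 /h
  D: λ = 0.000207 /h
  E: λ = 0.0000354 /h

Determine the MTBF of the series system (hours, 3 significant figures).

1020

Series of exponential components: λ_sys = Σ λ_i
λ_sys = 0.00000261 + 0.000340 + 0.000399 + 0.000207 + 0.0000354 = 9.8401e-04 /h
MTBF = 1 / λ_sys = 1020 h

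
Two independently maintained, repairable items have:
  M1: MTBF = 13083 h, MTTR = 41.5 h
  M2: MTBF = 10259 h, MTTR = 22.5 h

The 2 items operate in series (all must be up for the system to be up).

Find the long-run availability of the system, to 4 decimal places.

A(M1) = MTBF/(MTBF+MTTR) = 13083/(13083+41.5) = 0.996838
A(M2) = MTBF/(MTBF+MTTR) = 10259/(10259+22.5) = 0.997812
Series availability: 0.996838 × 0.997812 = 0.9947

0.9947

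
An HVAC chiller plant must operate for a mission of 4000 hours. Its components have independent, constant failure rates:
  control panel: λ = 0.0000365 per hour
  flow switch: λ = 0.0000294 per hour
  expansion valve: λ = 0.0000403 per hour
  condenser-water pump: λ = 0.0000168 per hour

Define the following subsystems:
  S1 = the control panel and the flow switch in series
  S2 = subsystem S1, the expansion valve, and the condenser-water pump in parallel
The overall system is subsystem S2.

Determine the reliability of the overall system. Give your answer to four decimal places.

R(control panel) = exp(−0.0000365 × 4000) = 0.864158
R(flow switch) = exp(−0.0000294 × 4000) = 0.889052
R(expansion valve) = exp(−0.0000403 × 4000) = 0.851122
R(condenser-water pump) = exp(−0.0000168 × 4000) = 0.935008
Series (control panel and flow switch): 0.864158 × 0.889052 = 0.768281
Parallel ([0.768281], expansion valve, and condenser-water pump): 1 − (1 − 0.768281)(1 − 0.851122)(1 − 0.935008) = 0.9978

0.9978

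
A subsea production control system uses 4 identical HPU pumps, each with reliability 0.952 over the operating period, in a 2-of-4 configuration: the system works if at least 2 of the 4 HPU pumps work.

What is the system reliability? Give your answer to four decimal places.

0.9996

R = Σ_{i=2}^{4} C(4,i) p^i (1−p)^{4−i} with p = 0.952
C(4,2)·0.952^2·0.048^2 = 0.012529
C(4,3)·0.952^3·0.048^1 = 0.165658
C(4,4)·0.952^4·0.048^0 = 0.821387
Sum = 0.9996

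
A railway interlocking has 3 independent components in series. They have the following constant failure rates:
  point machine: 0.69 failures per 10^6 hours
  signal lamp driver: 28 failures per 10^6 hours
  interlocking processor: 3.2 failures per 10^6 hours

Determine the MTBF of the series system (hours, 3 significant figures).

31400

Series of exponential components: λ_sys = Σ λ_i
λ_sys = 0.00000069 + 0.000028 + 0.0000032 = 3.1890e-05 /h
MTBF = 1 / λ_sys = 31400 h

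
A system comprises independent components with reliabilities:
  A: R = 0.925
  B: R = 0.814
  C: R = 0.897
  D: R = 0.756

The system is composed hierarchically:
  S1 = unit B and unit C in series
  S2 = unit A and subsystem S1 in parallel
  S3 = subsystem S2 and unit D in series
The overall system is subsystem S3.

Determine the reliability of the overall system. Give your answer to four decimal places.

Series (B and C): 0.814000 × 0.897000 = 0.730158
Parallel (A and [0.730158]): 1 − (1 − 0.925000)(1 − 0.730158) = 0.979762
Series ([0.979762] and D): 0.979762 × 0.756000 = 0.7407

0.7407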